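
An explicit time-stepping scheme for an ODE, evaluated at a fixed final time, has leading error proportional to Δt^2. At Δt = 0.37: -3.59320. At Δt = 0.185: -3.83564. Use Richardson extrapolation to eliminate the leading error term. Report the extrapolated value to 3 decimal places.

-3.916

Extrapolated value = (4·A(Δt/2) − A(Δt)) / (4 − 1)
= (4·(-3.83564) − (-3.59320)) / 3
= -11.74936 / 3 = -3.91645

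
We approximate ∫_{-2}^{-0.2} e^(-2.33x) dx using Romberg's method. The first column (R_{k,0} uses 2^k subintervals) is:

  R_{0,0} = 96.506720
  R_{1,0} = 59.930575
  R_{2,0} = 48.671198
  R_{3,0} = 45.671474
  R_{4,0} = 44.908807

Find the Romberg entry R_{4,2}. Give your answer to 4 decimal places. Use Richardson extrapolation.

R_{3,1} = 45.671474 + (45.671474 − 48.671198)/3 = 44.671566
R_{4,1} = (4·44.908807 − 45.671474) / 3 = 44.654585
R_{4,2} = 44.654585 + (44.654585 − 44.671566)/15 = 44.653453
(Column j=1 coincides with Simpson's rule on the same nodes.)

44.6535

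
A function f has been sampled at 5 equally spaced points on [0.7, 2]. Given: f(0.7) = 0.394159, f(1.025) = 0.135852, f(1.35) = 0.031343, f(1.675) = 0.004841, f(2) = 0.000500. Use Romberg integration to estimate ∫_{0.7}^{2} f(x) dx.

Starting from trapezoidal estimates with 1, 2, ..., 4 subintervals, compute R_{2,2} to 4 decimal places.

0.1104

R_{0,0} (trapezoid, 1 panel, h=1.3000): 0.256528
R_{1,0} (trapezoid, 2 panels, h=0.6500): 0.148637
R_{2,0} (trapezoid, 4 panels, h=0.3250): 0.120044
R_{1,1} = 0.148637 + (0.148637 − 0.256528)/3 = 0.112673
R_{2,1} = 0.120044 + (0.120044 − 0.148637)/3 = 0.110513
R_{2,2} = 0.110513 + (0.110513 − 0.112673)/15 = 0.110369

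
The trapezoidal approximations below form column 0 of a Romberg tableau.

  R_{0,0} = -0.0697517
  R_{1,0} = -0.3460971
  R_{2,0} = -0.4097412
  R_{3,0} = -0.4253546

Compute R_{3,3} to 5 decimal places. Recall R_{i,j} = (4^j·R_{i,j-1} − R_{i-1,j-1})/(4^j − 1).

Richardson extrapolation on the trapezoidal column (denominator 4−1=3):
R_{1,1} = -0.3460971 + (-0.3460971 − (-0.0697517))/3 = -0.4382122
R_{2,1} = (4·(-0.4097412) − (-0.3460971)) / 3 = -0.4309559
R_{3,1} = (4·(-0.4253546) − (-0.4097412)) / 3 = -0.4305591
R_{2,2} = (16·(-0.4309559) − (-0.4382122)) / 15 = -0.4304721
R_{3,2} = (16·(-0.4305591) − (-0.4309559)) / 15 = -0.4305326
R_{3,3} = (64·(-0.4305326) − (-0.4304721)) / 63 = -0.4305336
(Column j=1 coincides with Simpson's rule on the same nodes.)

-0.43053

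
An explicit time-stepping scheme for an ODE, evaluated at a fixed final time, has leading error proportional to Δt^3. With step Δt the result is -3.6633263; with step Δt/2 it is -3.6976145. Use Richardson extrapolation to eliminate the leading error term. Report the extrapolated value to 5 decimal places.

The leading error scales as Δt^3; refining by a factor of 2 reduces it by 2^3 = 8.
Extrapolated value = (8·A(Δt/2) − A(Δt)) / (8 − 1)
= (8·(-3.6976145) − (-3.6633263)) / 7
= -25.9175897 / 7 = -3.7025128

-3.70251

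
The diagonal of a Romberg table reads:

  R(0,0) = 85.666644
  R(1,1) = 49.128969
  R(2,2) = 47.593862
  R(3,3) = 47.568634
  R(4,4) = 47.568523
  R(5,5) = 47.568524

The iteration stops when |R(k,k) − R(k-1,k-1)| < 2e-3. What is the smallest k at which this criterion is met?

k = 4

|R(1,1) − R(0,0)| = 36.537675 ≥ 2e-3
|R(2,2) − R(1,1)| = 1.535107 ≥ 2e-3
|R(3,3) − R(2,2)| = 0.025228 ≥ 2e-3
|R(4,4) − R(3,3)| = 0.000111 < 2e-3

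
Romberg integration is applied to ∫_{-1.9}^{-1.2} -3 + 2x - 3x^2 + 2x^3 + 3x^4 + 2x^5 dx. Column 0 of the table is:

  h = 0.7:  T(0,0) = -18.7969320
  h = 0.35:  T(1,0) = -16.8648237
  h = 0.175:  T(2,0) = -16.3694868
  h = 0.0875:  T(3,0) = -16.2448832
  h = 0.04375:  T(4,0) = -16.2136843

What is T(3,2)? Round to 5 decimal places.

Richardson extrapolation on the trapezoidal column (denominator 4−1=3):
T(2,1) = (4·(-16.3694868) − (-16.8648237)) / 3 = -16.2043745
T(3,1) = (4·(-16.2448832) − (-16.3694868)) / 3 = -16.2033487
T(3,2) = -16.2033487 + (-16.2033487 − (-16.2043745))/15 = -16.2032803

-16.20328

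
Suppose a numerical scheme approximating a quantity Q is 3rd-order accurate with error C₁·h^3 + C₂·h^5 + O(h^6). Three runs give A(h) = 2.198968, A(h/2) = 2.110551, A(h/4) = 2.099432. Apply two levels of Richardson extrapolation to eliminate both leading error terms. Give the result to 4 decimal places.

2.0978

First eliminate the h^3 term (factor 2^3 = 8):
  B₁ = (8·2.110551 − 2.198968)/7 = 2.097920
  B₂ = (8·2.099432 − 2.110551)/7 = 2.097844
Then eliminate the h^5 term (factor 2^5 = 32):
  (32·2.097844 − 2.097920)/31 = 2.097842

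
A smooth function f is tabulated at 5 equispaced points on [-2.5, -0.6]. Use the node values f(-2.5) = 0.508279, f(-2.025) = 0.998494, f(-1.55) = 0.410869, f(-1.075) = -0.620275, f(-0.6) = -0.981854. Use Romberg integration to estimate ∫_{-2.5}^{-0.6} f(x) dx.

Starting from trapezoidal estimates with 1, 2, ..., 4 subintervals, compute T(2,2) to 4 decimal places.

0.2896

T(0,0) (trapezoid, 1 panel, h=1.9000): -0.449896
T(1,0) (trapezoid, 2 panels, h=0.9500): 0.165377
T(2,0) (trapezoid, 4 panels, h=0.4750): 0.262343
T(1,1) = 0.165377 + (0.165377 − (-0.449896))/3 = 0.370468
T(2,1) = 0.262343 + (0.262343 − 0.165377)/3 = 0.294665
T(2,2) = 0.294665 + (0.294665 − 0.370468)/15 = 0.289611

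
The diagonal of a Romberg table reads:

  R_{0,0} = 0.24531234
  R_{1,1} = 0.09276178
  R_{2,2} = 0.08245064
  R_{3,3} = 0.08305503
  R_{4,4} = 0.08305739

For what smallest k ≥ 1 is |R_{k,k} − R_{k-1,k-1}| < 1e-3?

|R_{1,1} − R_{0,0}| = 0.15255056 ≥ 1e-3
|R_{2,2} − R_{1,1}| = 0.01031114 ≥ 1e-3
|R_{3,3} − R_{2,2}| = 0.00060439 < 1e-3

k = 3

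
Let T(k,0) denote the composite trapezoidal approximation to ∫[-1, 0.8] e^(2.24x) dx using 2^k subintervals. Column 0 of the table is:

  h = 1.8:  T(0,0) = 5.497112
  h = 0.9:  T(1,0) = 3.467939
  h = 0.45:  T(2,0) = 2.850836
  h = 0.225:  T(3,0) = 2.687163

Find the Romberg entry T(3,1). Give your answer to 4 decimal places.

T(3,1) = 2.687163 + (2.687163 − 2.850836)/3 = 2.632605

2.6326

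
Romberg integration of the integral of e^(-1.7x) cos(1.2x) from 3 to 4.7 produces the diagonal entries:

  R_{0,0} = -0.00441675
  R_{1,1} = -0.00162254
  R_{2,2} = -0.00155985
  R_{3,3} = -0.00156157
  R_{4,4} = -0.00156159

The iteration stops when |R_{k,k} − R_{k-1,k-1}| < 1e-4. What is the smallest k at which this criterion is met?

|R_{1,1} − R_{0,0}| = 0.00279421 ≥ 1e-4
|R_{2,2} − R_{1,1}| = 0.00006269 < 1e-4

k = 2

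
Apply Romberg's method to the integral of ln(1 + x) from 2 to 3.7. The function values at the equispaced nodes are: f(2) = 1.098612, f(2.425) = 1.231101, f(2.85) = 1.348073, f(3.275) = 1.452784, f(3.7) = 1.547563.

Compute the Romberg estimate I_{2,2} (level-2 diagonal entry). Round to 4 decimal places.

I_{0,0} (trapezoid, 1 panel, h=1.7000): 2.249249
I_{1,0} (trapezoid, 2 panels, h=0.8500): 2.270486
I_{2,0} (trapezoid, 4 panels, h=0.4250): 2.275894
I_{1,1} = 2.270486 + (2.270486 − 2.249249)/3 = 2.277565
I_{2,1} = 2.275894 + (2.275894 − 2.270486)/3 = 2.277697
I_{2,2} = 2.277697 + (2.277697 − 2.277565)/15 = 2.277706

2.2777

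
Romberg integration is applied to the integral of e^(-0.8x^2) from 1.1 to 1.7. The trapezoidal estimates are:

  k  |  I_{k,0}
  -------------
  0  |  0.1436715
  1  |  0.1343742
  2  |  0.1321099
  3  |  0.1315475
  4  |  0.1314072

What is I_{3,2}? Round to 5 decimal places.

0.13136

Richardson extrapolation on the trapezoidal column (denominator 4−1=3):
I_{2,1} = 0.1321099 + (0.1321099 − 0.1343742)/3 = 0.1313551
I_{3,1} = 0.1315475 + (0.1315475 − 0.1321099)/3 = 0.1313600
I_{3,2} = (16·0.1313600 − 0.1313551) / 15 = 0.1313603
(Column j=1 coincides with Simpson's rule on the same nodes.)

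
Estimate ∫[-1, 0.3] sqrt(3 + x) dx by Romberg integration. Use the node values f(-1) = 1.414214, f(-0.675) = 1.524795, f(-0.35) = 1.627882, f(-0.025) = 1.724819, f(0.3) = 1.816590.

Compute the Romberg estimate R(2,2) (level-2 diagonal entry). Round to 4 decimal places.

2.1109

R(0,0) (trapezoid, 1 panel, h=1.3000): 2.100023
R(1,0) (trapezoid, 2 panels, h=0.6500): 2.108135
R(2,0) (trapezoid, 4 panels, h=0.3250): 2.110192
R(1,1) = 2.108135 + (2.108135 − 2.100023)/3 = 2.110839
R(2,1) = 2.110192 + (2.110192 − 2.108135)/3 = 2.110878
R(2,2) = 2.110878 + (2.110878 − 2.110839)/15 = 2.110881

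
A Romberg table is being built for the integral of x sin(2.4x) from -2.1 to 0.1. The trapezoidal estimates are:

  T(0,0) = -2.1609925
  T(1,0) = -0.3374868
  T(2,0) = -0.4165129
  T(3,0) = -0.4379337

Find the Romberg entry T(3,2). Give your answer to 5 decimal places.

-0.44522

T(2,1) = (4·(-0.4165129) − (-0.3374868)) / 3 = -0.4428549
T(3,1) = (4·(-0.4379337) − (-0.4165129)) / 3 = -0.4450740
T(3,2) = -0.4450740 + (-0.4450740 − (-0.4428549))/15 = -0.4452219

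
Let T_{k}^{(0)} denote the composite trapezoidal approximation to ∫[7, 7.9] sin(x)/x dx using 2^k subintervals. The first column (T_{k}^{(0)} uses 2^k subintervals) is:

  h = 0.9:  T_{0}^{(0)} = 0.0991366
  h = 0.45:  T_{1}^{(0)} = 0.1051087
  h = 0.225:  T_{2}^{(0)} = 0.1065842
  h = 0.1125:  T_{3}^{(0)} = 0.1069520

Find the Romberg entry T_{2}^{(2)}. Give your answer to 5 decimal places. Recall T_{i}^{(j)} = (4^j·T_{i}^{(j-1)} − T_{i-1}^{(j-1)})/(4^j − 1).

0.10707

Richardson extrapolation on the trapezoidal column (denominator 4−1=3):
T_{1}^{(1)} = (4·0.1051087 − 0.0991366) / 3 = 0.1070994
T_{2}^{(1)} = (4·0.1065842 − 0.1051087) / 3 = 0.1070760
T_{2}^{(2)} = 0.1070760 + (0.1070760 − 0.1070994)/15 = 0.1070744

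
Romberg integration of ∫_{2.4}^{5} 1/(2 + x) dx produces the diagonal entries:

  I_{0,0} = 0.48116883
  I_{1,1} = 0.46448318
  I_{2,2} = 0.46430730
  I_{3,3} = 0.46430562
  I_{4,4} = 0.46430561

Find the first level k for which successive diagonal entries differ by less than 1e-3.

k = 2

|I_{1,1} − I_{0,0}| = 0.01668565 ≥ 1e-3
|I_{2,2} − I_{1,1}| = 0.00017588 < 1e-3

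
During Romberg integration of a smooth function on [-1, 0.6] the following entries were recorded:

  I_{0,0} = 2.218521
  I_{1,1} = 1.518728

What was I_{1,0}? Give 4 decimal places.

From I_{1,1} = (4·I_{1,0} − I_{0,0})/3, solve for I_{1,0}:
4·I_{1,0} = 3·1.518728 + 2.218521 = 6.774705
I_{1,0} = 1.693676

1.6937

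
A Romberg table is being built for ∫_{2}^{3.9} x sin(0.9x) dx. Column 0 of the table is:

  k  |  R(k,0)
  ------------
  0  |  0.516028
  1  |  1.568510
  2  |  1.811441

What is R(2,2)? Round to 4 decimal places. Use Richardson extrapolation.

R(1,1) = 1.568510 + (1.568510 − 0.516028)/3 = 1.919337
R(2,1) = (4·1.811441 − 1.568510) / 3 = 1.892418
R(2,2) = (16·1.892418 − 1.919337) / 15 = 1.890623

1.8906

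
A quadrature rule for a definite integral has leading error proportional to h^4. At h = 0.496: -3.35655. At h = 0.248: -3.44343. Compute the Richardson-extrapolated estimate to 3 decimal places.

The leading error scales as h^4; refining by a factor of 2 reduces it by 2^4 = 16.
Extrapolated value = (16·A(h/2) − A(h)) / (16 − 1)
= (16·(-3.44343) − (-3.35655)) / 15
= -51.73833 / 15 = -3.44922

-3.449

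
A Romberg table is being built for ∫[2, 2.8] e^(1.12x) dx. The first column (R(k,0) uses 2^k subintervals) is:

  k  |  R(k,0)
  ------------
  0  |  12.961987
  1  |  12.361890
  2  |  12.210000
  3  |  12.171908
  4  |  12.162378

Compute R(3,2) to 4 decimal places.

Richardson extrapolation on the trapezoidal column (denominator 4−1=3):
R(2,1) = (4·12.210000 − 12.361890) / 3 = 12.159370
R(3,1) = (4·12.171908 − 12.210000) / 3 = 12.159211
R(3,2) = 12.159211 + (12.159211 − 12.159370)/15 = 12.159200

12.1592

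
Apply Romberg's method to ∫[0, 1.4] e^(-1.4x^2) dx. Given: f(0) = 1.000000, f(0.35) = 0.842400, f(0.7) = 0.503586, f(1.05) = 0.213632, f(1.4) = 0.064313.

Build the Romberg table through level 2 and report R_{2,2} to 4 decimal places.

0.7356

R_{0,0} (trapezoid, 1 panel, h=1.4000): 0.745019
R_{1,0} (trapezoid, 2 panels, h=0.7000): 0.725020
R_{2,0} (trapezoid, 4 panels, h=0.3500): 0.732121
R_{1,1} = 0.725020 + (0.725020 − 0.745019)/3 = 0.718354
R_{2,1} = 0.732121 + (0.732121 − 0.725020)/3 = 0.734488
R_{2,2} = 0.734488 + (0.734488 − 0.718354)/15 = 0.735564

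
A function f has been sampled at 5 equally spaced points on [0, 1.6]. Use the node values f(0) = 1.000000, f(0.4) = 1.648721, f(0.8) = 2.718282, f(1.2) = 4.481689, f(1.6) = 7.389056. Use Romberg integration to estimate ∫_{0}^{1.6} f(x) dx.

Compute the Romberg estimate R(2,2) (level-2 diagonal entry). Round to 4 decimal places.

5.1114

R(0,0) (trapezoid, 1 panel, h=1.6000): 6.711245
R(1,0) (trapezoid, 2 panels, h=0.8000): 5.530248
R(2,0) (trapezoid, 4 panels, h=0.4000): 5.217288
R(1,1) = 5.530248 + (5.530248 − 6.711245)/3 = 5.136582
R(2,1) = 5.217288 + (5.217288 − 5.530248)/3 = 5.112968
R(2,2) = 5.112968 + (5.112968 − 5.136582)/15 = 5.111394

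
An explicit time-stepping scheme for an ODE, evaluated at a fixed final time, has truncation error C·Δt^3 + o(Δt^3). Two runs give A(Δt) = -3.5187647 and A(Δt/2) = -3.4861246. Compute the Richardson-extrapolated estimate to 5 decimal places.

The leading error scales as Δt^3; refining by a factor of 2 reduces it by 2^3 = 8.
Extrapolated value = (8·A(Δt/2) − A(Δt)) / (8 − 1)
= (8·(-3.4861246) − (-3.5187647)) / 7
= -24.3702321 / 7 = -3.4814617

-3.48146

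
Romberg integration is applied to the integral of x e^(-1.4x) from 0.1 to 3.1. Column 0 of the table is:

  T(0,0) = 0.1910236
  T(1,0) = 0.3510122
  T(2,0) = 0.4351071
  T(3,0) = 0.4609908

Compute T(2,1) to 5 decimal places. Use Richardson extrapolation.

Richardson extrapolation on the trapezoidal column (denominator 4−1=3):
T(2,1) = 0.4351071 + (0.4351071 − 0.3510122)/3 = 0.4631387

0.46314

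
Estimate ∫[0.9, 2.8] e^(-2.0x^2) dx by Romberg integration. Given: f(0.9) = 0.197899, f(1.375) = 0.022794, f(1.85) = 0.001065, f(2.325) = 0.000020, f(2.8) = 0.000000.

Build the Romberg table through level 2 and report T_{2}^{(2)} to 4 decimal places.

0.0449

T_{0}^{(0)} (trapezoid, 1 panel, h=1.9000): 0.188004
T_{1}^{(0)} (trapezoid, 2 panels, h=0.9500): 0.095014
T_{2}^{(0)} (trapezoid, 4 panels, h=0.4750): 0.058344
T_{1}^{(1)} = 0.095014 + (0.095014 − 0.188004)/3 = 0.064017
T_{2}^{(1)} = 0.058344 + (0.058344 − 0.095014)/3 = 0.046121
T_{2}^{(2)} = 0.046121 + (0.046121 − 0.064017)/15 = 0.044928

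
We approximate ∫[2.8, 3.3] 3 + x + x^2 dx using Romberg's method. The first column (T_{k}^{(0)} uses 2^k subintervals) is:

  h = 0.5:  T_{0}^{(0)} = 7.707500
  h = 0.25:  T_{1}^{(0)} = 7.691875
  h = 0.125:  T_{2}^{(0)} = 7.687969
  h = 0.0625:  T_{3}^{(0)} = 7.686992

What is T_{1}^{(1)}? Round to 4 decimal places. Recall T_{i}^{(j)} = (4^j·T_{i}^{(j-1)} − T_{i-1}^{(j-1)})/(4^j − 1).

Richardson extrapolation on the trapezoidal column (denominator 4−1=3):
T_{1}^{(1)} = (4·7.691875 − 7.707500) / 3 = 7.686667

7.6867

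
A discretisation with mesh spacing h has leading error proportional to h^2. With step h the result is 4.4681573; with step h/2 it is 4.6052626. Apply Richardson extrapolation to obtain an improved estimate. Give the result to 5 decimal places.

4.65096

The leading error scales as h^2; refining by a factor of 2 reduces it by 2^2 = 4.
Extrapolated value = (4·A(h/2) − A(h)) / (4 − 1)
= (4·4.6052626 − 4.4681573) / 3
= 13.9528931 / 3 = 4.6509644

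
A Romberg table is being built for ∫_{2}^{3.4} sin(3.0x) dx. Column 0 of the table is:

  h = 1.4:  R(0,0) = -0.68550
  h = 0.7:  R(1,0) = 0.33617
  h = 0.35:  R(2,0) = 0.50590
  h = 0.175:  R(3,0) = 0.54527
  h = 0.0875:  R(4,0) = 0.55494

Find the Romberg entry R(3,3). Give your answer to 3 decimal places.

0.558

Richardson extrapolation on the trapezoidal column (denominator 4−1=3):
R(1,1) = (4·0.33617 − (-0.68550)) / 3 = 0.67673
R(2,1) = (4·0.50590 − 0.33617) / 3 = 0.56248
R(3,1) = 0.54527 + (0.54527 − 0.50590)/3 = 0.55839
R(2,2) = 0.56248 + (0.56248 − 0.67673)/15 = 0.55486
R(3,2) = 0.55839 + (0.55839 − 0.56248)/15 = 0.55812
R(3,3) = (64·0.55812 − 0.55486) / 63 = 0.55817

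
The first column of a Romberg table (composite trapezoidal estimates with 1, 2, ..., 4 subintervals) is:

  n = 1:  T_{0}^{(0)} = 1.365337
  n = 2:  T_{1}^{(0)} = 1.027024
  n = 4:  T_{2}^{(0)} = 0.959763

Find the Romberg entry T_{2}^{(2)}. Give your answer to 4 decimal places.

T_{1}^{(1)} = 1.027024 + (1.027024 − 1.365337)/3 = 0.914253
T_{2}^{(1)} = (4·0.959763 − 1.027024) / 3 = 0.937343
T_{2}^{(2)} = 0.937343 + (0.937343 − 0.914253)/15 = 0.938882

0.9389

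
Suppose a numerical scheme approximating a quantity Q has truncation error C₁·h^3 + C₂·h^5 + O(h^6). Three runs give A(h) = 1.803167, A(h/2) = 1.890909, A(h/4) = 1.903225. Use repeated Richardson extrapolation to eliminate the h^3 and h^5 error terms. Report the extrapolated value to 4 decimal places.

1.9050

First eliminate the h^3 term (factor 2^3 = 8):
  B₁ = (8·1.890909 − 1.803167)/7 = 1.903444
  B₂ = (8·1.903225 − 1.890909)/7 = 1.904984
Then eliminate the h^5 term (factor 2^5 = 32):
  (32·1.904984 − 1.903444)/31 = 1.905034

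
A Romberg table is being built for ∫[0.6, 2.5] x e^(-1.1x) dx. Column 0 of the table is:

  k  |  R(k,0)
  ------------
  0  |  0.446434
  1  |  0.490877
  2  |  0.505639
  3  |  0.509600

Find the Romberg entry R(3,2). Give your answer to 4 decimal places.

Richardson extrapolation on the trapezoidal column (denominator 4−1=3):
R(2,1) = (4·0.505639 − 0.490877) / 3 = 0.510560
R(3,1) = 0.509600 + (0.509600 − 0.505639)/3 = 0.510920
R(3,2) = 0.510920 + (0.510920 − 0.510560)/15 = 0.510944

0.5109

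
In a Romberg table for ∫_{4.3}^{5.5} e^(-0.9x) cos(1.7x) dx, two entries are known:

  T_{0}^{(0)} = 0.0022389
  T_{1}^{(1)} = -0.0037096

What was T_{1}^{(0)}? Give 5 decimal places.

From T_{1}^{(1)} = (4·T_{1}^{(0)} − T_{0}^{(0)})/3, solve for T_{1}^{(0)}:
4·T_{1}^{(0)} = 3·(-0.0037096) + 0.0022389 = -0.0088899
T_{1}^{(0)} = -0.0022225

-0.00222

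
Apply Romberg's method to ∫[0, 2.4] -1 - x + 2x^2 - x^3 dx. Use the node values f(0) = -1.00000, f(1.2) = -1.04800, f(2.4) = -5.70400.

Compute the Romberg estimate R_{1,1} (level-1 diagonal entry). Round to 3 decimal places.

-4.358

R_{0,0} (trapezoid, 1 panel, h=2.4000): -8.04480
R_{1,0} (trapezoid, 2 panels, h=1.2000): -5.28000
R_{1,1} = -5.28000 + (-5.28000 − (-8.04480))/3 = -4.35840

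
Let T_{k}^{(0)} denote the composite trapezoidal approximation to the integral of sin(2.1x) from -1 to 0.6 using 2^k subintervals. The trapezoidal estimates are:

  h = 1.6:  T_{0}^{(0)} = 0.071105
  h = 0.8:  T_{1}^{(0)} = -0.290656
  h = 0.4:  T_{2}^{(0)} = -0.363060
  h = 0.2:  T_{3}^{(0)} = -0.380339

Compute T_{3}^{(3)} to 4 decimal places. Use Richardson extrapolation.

-0.3860

Richardson extrapolation on the trapezoidal column (denominator 4−1=3):
T_{1}^{(1)} = (4·(-0.290656) − 0.071105) / 3 = -0.411243
T_{2}^{(1)} = (4·(-0.363060) − (-0.290656)) / 3 = -0.387195
T_{3}^{(1)} = -0.380339 + (-0.380339 − (-0.363060))/3 = -0.386099
T_{2}^{(2)} = (16·(-0.387195) − (-0.411243)) / 15 = -0.385592
T_{3}^{(2)} = -0.386099 + (-0.386099 − (-0.387195))/15 = -0.386026
T_{3}^{(3)} = -0.386026 + (-0.386026 − (-0.385592))/63 = -0.386033
(Column j=1 coincides with Simpson's rule on the same nodes.)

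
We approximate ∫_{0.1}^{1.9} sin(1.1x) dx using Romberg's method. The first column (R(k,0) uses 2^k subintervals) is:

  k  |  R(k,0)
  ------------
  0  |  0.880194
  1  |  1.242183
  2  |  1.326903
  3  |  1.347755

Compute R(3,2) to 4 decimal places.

Richardson extrapolation on the trapezoidal column (denominator 4−1=3):
R(2,1) = (4·1.326903 − 1.242183) / 3 = 1.355143
R(3,1) = 1.347755 + (1.347755 − 1.326903)/3 = 1.354706
R(3,2) = 1.354706 + (1.354706 − 1.355143)/15 = 1.354677

1.3547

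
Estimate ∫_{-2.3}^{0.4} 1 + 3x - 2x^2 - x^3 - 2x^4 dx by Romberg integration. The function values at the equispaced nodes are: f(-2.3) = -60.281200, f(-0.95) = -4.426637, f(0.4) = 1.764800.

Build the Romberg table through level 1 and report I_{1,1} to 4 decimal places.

I_{0,0} (trapezoid, 1 panel, h=2.7000): -78.997140
I_{1,0} (trapezoid, 2 panels, h=1.3500): -45.474530
I_{1,1} = -45.474530 + (-45.474530 − (-78.997140))/3 = -34.300327

-34.3003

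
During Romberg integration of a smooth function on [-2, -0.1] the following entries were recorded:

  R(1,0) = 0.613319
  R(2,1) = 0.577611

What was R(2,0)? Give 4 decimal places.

0.5865

From R(2,1) = (4·R(2,0) − R(1,0))/3, solve for R(2,0):
4·R(2,0) = 3·0.577611 + 0.613319 = 2.346152
R(2,0) = 0.586538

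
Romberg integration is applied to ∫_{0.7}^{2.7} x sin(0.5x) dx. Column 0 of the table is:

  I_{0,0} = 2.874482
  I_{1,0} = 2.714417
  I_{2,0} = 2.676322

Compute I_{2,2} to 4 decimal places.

2.6638

I_{1,1} = 2.714417 + (2.714417 − 2.874482)/3 = 2.661062
I_{2,1} = 2.676322 + (2.676322 − 2.714417)/3 = 2.663624
I_{2,2} = 2.663624 + (2.663624 − 2.661062)/15 = 2.663795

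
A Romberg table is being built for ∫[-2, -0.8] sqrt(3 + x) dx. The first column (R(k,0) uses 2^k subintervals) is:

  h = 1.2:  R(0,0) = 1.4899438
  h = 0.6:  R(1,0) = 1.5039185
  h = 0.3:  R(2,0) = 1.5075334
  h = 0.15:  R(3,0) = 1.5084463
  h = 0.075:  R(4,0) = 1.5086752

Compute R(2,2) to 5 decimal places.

R(1,1) = (4·1.5039185 − 1.4899438) / 3 = 1.5085767
R(2,1) = (4·1.5075334 − 1.5039185) / 3 = 1.5087384
R(2,2) = (16·1.5087384 − 1.5085767) / 15 = 1.5087492

1.50875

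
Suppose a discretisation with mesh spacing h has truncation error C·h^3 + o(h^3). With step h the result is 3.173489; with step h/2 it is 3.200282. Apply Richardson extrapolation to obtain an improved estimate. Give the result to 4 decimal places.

The leading error scales as h^3; refining by a factor of 2 reduces it by 2^3 = 8.
Extrapolated value = (8·A(h/2) − A(h)) / (8 − 1)
= (8·3.200282 − 3.173489) / 7
= 22.428767 / 7 = 3.204110

3.2041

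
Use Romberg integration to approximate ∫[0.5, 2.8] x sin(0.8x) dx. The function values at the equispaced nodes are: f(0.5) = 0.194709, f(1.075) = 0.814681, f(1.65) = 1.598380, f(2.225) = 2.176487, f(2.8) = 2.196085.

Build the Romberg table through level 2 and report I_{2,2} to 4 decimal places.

I_{0,0} (trapezoid, 1 panel, h=2.3000): 2.749413
I_{1,0} (trapezoid, 2 panels, h=1.1500): 3.212844
I_{2,0} (trapezoid, 4 panels, h=0.5750): 3.326343
I_{1,1} = 3.212844 + (3.212844 − 2.749413)/3 = 3.367321
I_{2,1} = 3.326343 + (3.326343 − 3.212844)/3 = 3.364176
I_{2,2} = 3.364176 + (3.364176 − 3.367321)/15 = 3.363966

3.3640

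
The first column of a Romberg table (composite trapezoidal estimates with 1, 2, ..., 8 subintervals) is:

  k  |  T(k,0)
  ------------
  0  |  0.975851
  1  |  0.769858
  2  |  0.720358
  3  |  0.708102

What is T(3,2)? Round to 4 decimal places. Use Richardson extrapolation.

Richardson extrapolation on the trapezoidal column (denominator 4−1=3):
T(2,1) = (4·0.720358 − 0.769858) / 3 = 0.703858
T(3,1) = (4·0.708102 − 0.720358) / 3 = 0.704017
T(3,2) = (16·0.704017 − 0.703858) / 15 = 0.704028

0.7040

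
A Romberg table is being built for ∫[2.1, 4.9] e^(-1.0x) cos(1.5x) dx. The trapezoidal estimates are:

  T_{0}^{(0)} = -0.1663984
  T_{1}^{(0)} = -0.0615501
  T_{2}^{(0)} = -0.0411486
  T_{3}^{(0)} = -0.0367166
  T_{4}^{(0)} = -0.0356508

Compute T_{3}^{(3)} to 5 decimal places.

Richardson extrapolation on the trapezoidal column (denominator 4−1=3):
T_{1}^{(1)} = -0.0615501 + (-0.0615501 − (-0.1663984))/3 = -0.0266007
T_{2}^{(1)} = -0.0411486 + (-0.0411486 − (-0.0615501))/3 = -0.0343481
T_{3}^{(1)} = -0.0367166 + (-0.0367166 − (-0.0411486))/3 = -0.0352393
T_{2}^{(2)} = -0.0343481 + (-0.0343481 − (-0.0266007))/15 = -0.0348646
T_{3}^{(2)} = (16·(-0.0352393) − (-0.0343481)) / 15 = -0.0352987
T_{3}^{(3)} = (64·(-0.0352987) − (-0.0348646)) / 63 = -0.0353056

-0.03531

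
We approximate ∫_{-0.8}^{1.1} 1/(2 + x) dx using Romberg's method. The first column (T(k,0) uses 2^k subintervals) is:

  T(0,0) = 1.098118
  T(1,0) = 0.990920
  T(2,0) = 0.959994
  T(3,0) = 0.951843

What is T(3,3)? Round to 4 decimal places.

T(1,1) = (4·0.990920 − 1.098118) / 3 = 0.955187
T(2,1) = (4·0.959994 − 0.990920) / 3 = 0.949685
T(3,1) = 0.951843 + (0.951843 − 0.959994)/3 = 0.949126
T(2,2) = (16·0.949685 − 0.955187) / 15 = 0.949318
T(3,2) = 0.949126 + (0.949126 − 0.949685)/15 = 0.949089
T(3,3) = (64·0.949089 − 0.949318) / 63 = 0.949085
(Column j=1 coincides with Simpson's rule on the same nodes.)

0.9491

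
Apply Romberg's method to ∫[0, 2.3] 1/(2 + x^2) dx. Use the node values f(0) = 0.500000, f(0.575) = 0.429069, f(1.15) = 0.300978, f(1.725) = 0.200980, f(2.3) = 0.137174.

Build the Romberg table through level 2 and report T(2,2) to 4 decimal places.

T(0,0) (trapezoid, 1 panel, h=2.3000): 0.732750
T(1,0) (trapezoid, 2 panels, h=1.1500): 0.712500
T(2,0) (trapezoid, 4 panels, h=0.5750): 0.718528
T(1,1) = 0.712500 + (0.712500 − 0.732750)/3 = 0.705750
T(2,1) = 0.718528 + (0.718528 − 0.712500)/3 = 0.720537
T(2,2) = 0.720537 + (0.720537 − 0.705750)/15 = 0.721523

0.7215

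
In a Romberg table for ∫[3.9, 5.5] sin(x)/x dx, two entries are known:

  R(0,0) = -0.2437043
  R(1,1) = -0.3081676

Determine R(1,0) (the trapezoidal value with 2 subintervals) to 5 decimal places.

From R(1,1) = (4·R(1,0) − R(0,0))/3, solve for R(1,0):
4·R(1,0) = 3·(-0.3081676) + (-0.2437043) = -1.1682071
R(1,0) = -0.2920518

-0.29205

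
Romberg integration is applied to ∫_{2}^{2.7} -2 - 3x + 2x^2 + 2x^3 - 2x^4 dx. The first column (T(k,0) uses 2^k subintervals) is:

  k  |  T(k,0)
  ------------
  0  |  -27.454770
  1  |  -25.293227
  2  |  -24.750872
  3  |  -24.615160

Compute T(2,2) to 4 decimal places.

Richardson extrapolation on the trapezoidal column (denominator 4−1=3):
T(1,1) = (4·(-25.293227) − (-27.454770)) / 3 = -24.572713
T(2,1) = (4·(-24.750872) − (-25.293227)) / 3 = -24.570087
T(2,2) = -24.570087 + (-24.570087 − (-24.572713))/15 = -24.569912

-24.5699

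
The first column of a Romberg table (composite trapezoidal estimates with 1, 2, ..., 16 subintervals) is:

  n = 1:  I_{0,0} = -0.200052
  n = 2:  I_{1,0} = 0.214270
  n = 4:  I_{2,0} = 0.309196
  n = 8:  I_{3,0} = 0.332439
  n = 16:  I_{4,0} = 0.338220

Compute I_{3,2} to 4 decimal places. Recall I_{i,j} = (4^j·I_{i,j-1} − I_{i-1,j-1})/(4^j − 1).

I_{2,1} = (4·0.309196 − 0.214270) / 3 = 0.340838
I_{3,1} = 0.332439 + (0.332439 − 0.309196)/3 = 0.340187
I_{3,2} = 0.340187 + (0.340187 − 0.340838)/15 = 0.340144
(Column j=1 coincides with Simpson's rule on the same nodes.)

0.3401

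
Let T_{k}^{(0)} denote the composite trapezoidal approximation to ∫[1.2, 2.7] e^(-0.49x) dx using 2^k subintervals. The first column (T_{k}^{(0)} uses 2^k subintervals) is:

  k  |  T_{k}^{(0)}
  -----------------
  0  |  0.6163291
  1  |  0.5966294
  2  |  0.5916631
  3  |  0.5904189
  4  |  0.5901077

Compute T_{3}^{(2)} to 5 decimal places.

Richardson extrapolation on the trapezoidal column (denominator 4−1=3):
T_{2}^{(1)} = (4·0.5916631 − 0.5966294) / 3 = 0.5900077
T_{3}^{(1)} = (4·0.5904189 − 0.5916631) / 3 = 0.5900042
T_{3}^{(2)} = (16·0.5900042 − 0.5900077) / 15 = 0.5900040
(Column j=1 coincides with Simpson's rule on the same nodes.)

0.59000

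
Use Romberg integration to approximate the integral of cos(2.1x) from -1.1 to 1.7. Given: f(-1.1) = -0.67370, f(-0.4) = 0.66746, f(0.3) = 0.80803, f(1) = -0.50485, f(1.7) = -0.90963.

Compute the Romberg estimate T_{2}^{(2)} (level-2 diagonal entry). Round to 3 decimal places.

0.119

T_{0}^{(0)} (trapezoid, 1 panel, h=2.8000): -2.21666
T_{1}^{(0)} (trapezoid, 2 panels, h=1.4000): 0.02291
T_{2}^{(0)} (trapezoid, 4 panels, h=0.7000): 0.12528
T_{1}^{(1)} = 0.02291 + (0.02291 − (-2.21666))/3 = 0.76943
T_{2}^{(1)} = 0.12528 + (0.12528 − 0.02291)/3 = 0.15940
T_{2}^{(2)} = 0.15940 + (0.15940 − 0.76943)/15 = 0.11873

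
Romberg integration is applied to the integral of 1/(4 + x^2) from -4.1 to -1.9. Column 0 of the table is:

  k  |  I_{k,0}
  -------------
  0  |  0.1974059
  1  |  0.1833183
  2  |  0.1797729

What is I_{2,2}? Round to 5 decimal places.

0.17859

I_{1,1} = (4·0.1833183 − 0.1974059) / 3 = 0.1786224
I_{2,1} = (4·0.1797729 − 0.1833183) / 3 = 0.1785911
I_{2,2} = 0.1785911 + (0.1785911 − 0.1786224)/15 = 0.1785890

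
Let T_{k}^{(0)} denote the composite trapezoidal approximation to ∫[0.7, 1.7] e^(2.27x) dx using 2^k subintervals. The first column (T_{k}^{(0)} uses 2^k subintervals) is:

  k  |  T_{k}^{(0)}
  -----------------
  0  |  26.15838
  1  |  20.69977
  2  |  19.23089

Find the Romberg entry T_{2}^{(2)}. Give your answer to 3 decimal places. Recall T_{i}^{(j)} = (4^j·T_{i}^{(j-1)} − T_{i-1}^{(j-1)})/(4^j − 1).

Richardson extrapolation on the trapezoidal column (denominator 4−1=3):
T_{1}^{(1)} = 20.69977 + (20.69977 − 26.15838)/3 = 18.88023
T_{2}^{(1)} = (4·19.23089 − 20.69977) / 3 = 18.74126
T_{2}^{(2)} = (16·18.74126 − 18.88023) / 15 = 18.73200

18.732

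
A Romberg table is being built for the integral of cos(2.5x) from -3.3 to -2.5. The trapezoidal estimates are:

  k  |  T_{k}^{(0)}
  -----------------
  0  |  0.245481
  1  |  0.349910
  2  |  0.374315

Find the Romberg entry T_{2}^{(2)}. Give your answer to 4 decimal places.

0.3823

Richardson extrapolation on the trapezoidal column (denominator 4−1=3):
T_{1}^{(1)} = (4·0.349910 − 0.245481) / 3 = 0.384720
T_{2}^{(1)} = 0.374315 + (0.374315 − 0.349910)/3 = 0.382450
T_{2}^{(2)} = (16·0.382450 − 0.384720) / 15 = 0.382299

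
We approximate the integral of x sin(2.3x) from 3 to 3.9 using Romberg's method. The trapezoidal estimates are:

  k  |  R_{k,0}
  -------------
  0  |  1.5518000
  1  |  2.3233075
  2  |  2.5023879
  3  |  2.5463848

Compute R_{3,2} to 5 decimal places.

Richardson extrapolation on the trapezoidal column (denominator 4−1=3):
R_{2,1} = (4·2.5023879 − 2.3233075) / 3 = 2.5620814
R_{3,1} = (4·2.5463848 − 2.5023879) / 3 = 2.5610504
R_{3,2} = 2.5610504 + (2.5610504 − 2.5620814)/15 = 2.5609817

2.56098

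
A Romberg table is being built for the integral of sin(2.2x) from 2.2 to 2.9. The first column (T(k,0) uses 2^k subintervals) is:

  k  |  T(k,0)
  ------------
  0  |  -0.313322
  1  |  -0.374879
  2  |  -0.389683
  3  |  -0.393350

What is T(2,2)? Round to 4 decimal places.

-0.3946

T(1,1) = -0.374879 + (-0.374879 − (-0.313322))/3 = -0.395398
T(2,1) = (4·(-0.389683) − (-0.374879)) / 3 = -0.394618
T(2,2) = (16·(-0.394618) − (-0.395398)) / 15 = -0.394566
(Column j=1 coincides with Simpson's rule on the same nodes.)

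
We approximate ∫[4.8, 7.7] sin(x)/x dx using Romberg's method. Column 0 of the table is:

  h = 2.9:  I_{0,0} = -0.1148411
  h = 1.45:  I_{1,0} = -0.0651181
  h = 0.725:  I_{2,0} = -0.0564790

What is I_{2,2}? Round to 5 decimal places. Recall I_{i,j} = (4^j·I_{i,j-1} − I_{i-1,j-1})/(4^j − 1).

-0.05394

Richardson extrapolation on the trapezoidal column (denominator 4−1=3):
I_{1,1} = (4·(-0.0651181) − (-0.1148411)) / 3 = -0.0485438
I_{2,1} = -0.0564790 + (-0.0564790 − (-0.0651181))/3 = -0.0535993
I_{2,2} = -0.0535993 + (-0.0535993 − (-0.0485438))/15 = -0.0539363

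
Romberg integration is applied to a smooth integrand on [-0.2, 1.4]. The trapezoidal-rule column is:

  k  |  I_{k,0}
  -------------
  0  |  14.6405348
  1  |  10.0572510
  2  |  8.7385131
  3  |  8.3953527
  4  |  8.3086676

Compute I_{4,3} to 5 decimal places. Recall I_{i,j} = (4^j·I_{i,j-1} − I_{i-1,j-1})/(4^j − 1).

Richardson extrapolation on the trapezoidal column (denominator 4−1=3):
I_{2,1} = (4·8.7385131 − 10.0572510) / 3 = 8.2989338
I_{3,1} = (4·8.3953527 − 8.7385131) / 3 = 8.2809659
I_{4,1} = (4·8.3086676 − 8.3953527) / 3 = 8.2797726
I_{3,2} = (16·8.2809659 − 8.2989338) / 15 = 8.2797680
I_{4,2} = (16·8.2797726 − 8.2809659) / 15 = 8.2796930
I_{4,3} = 8.2796930 + (8.2796930 − 8.2797680)/63 = 8.2796918

8.27969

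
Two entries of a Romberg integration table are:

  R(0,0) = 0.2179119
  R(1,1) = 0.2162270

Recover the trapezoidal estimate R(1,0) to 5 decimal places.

From R(1,1) = (4·R(1,0) − R(0,0))/3, solve for R(1,0):
4·R(1,0) = 3·0.2162270 + 0.2179119 = 0.8665929
R(1,0) = 0.2166482

0.21665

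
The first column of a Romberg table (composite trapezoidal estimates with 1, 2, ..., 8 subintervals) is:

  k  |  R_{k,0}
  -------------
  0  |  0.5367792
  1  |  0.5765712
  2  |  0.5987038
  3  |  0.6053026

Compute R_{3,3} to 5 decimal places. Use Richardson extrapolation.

0.60760

Richardson extrapolation on the trapezoidal column (denominator 4−1=3):
R_{1,1} = (4·0.5765712 − 0.5367792) / 3 = 0.5898352
R_{2,1} = (4·0.5987038 − 0.5765712) / 3 = 0.6060813
R_{3,1} = (4·0.6053026 − 0.5987038) / 3 = 0.6075022
R_{2,2} = 0.6060813 + (0.6060813 − 0.5898352)/15 = 0.6071644
R_{3,2} = 0.6075022 + (0.6075022 − 0.6060813)/15 = 0.6075969
R_{3,3} = 0.6075969 + (0.6075969 − 0.6071644)/63 = 0.6076038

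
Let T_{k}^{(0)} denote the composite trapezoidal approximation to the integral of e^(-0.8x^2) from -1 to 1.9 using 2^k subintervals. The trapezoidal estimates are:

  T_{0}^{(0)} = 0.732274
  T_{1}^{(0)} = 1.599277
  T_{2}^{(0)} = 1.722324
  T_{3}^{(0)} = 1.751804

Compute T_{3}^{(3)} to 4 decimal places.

Richardson extrapolation on the trapezoidal column (denominator 4−1=3):
T_{1}^{(1)} = 1.599277 + (1.599277 − 0.732274)/3 = 1.888278
T_{2}^{(1)} = (4·1.722324 − 1.599277) / 3 = 1.763340
T_{3}^{(1)} = (4·1.751804 − 1.722324) / 3 = 1.761631
T_{2}^{(2)} = (16·1.763340 − 1.888278) / 15 = 1.755011
T_{3}^{(2)} = 1.761631 + (1.761631 − 1.763340)/15 = 1.761517
T_{3}^{(3)} = (64·1.761517 − 1.755011) / 63 = 1.761620

1.7616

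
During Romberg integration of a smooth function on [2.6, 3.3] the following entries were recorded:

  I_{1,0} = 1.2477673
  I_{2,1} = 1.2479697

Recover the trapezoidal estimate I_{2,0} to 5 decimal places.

1.24792

From I_{2,1} = (4·I_{2,0} − I_{1,0})/3, solve for I_{2,0}:
4·I_{2,0} = 3·1.2479697 + 1.2477673 = 4.9916764
I_{2,0} = 1.2479191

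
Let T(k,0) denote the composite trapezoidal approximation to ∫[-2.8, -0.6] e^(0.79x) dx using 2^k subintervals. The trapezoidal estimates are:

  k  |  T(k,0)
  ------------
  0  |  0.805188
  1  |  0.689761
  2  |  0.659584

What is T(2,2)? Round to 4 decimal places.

0.6494

Richardson extrapolation on the trapezoidal column (denominator 4−1=3):
T(1,1) = 0.689761 + (0.689761 − 0.805188)/3 = 0.651285
T(2,1) = (4·0.659584 − 0.689761) / 3 = 0.649525
T(2,2) = (16·0.649525 − 0.651285) / 15 = 0.649408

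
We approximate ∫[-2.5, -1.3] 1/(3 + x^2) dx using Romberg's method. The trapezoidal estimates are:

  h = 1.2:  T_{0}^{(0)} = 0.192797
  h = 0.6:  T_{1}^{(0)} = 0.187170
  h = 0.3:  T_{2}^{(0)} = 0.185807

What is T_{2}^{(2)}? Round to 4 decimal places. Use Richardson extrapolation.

0.1854

Richardson extrapolation on the trapezoidal column (denominator 4−1=3):
T_{1}^{(1)} = 0.187170 + (0.187170 − 0.192797)/3 = 0.185294
T_{2}^{(1)} = (4·0.185807 − 0.187170) / 3 = 0.185353
T_{2}^{(2)} = (16·0.185353 − 0.185294) / 15 = 0.185357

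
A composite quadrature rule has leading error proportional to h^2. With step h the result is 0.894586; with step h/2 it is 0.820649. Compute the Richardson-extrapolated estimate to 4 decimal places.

0.7960

The leading error scales as h^2; refining by a factor of 2 reduces it by 2^2 = 4.
Extrapolated value = (4·A(h/2) − A(h)) / (4 − 1)
= (4·0.820649 − 0.894586) / 3
= 2.388010 / 3 = 0.796003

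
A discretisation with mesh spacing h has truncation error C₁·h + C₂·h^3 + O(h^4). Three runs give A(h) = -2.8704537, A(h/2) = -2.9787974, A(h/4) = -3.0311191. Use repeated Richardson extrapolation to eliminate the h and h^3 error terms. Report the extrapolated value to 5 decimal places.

-3.08291

First eliminate the h term (factor 2^1 = 2):
  B₁ = (2·(-2.9787974) − (-2.8704537))/1 = -3.0871411
  B₂ = (2·(-3.0311191) − (-2.9787974))/1 = -3.0834408
Then eliminate the h^3 term (factor 2^3 = 8):
  (8·(-3.0834408) − (-3.0871411))/7 = -3.0829122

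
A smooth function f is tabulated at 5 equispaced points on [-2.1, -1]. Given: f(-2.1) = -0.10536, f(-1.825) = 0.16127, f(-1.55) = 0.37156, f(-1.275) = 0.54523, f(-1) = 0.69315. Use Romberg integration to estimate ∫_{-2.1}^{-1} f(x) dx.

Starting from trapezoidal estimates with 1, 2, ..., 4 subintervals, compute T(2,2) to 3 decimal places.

0.381

T(0,0) (trapezoid, 1 panel, h=1.1000): 0.32328
T(1,0) (trapezoid, 2 panels, h=0.5500): 0.36600
T(2,0) (trapezoid, 4 panels, h=0.2750): 0.37729
T(1,1) = 0.36600 + (0.36600 − 0.32328)/3 = 0.38024
T(2,1) = 0.37729 + (0.37729 − 0.36600)/3 = 0.38105
T(2,2) = 0.38105 + (0.38105 − 0.38024)/15 = 0.38110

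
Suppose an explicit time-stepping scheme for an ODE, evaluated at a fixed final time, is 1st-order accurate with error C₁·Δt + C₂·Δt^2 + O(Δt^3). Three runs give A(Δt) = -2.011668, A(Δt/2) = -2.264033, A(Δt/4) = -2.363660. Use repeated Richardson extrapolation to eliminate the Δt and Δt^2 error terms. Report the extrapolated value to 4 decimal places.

-2.4456

First eliminate the Δt term (factor 2^1 = 2):
  B₁ = (2·(-2.264033) − (-2.011668))/1 = -2.516398
  B₂ = (2·(-2.363660) − (-2.264033))/1 = -2.463287
Then eliminate the Δt^2 term (factor 2^2 = 4):
  (4·(-2.463287) − (-2.516398))/3 = -2.445583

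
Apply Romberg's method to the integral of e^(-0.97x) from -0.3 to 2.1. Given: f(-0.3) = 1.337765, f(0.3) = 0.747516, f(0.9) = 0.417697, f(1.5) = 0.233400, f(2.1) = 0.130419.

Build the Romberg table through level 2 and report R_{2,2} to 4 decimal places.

1.2448

R_{0,0} (trapezoid, 1 panel, h=2.4000): 1.761821
R_{1,0} (trapezoid, 2 panels, h=1.2000): 1.382147
R_{2,0} (trapezoid, 4 panels, h=0.6000): 1.279623
R_{1,1} = 1.382147 + (1.382147 − 1.761821)/3 = 1.255589
R_{2,1} = 1.279623 + (1.279623 − 1.382147)/3 = 1.245448
R_{2,2} = 1.245448 + (1.245448 − 1.255589)/15 = 1.244772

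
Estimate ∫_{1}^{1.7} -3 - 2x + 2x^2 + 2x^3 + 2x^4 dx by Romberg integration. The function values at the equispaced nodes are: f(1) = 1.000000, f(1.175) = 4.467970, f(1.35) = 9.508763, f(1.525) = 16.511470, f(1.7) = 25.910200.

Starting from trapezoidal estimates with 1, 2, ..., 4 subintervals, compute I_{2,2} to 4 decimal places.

7.5741

I_{0,0} (trapezoid, 1 panel, h=0.7000): 9.418570
I_{1,0} (trapezoid, 2 panels, h=0.3500): 8.037352
I_{2,0} (trapezoid, 4 panels, h=0.1750): 7.690078
I_{1,1} = 8.037352 + (8.037352 − 9.418570)/3 = 7.576946
I_{2,1} = 7.690078 + (7.690078 − 8.037352)/3 = 7.574320
I_{2,2} = 7.574320 + (7.574320 − 7.576946)/15 = 7.574145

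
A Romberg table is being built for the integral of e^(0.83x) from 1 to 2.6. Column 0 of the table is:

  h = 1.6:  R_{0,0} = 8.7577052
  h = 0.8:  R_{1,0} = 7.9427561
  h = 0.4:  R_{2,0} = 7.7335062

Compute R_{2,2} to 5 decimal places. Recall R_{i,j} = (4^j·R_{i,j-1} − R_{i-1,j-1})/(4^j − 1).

Richardson extrapolation on the trapezoidal column (denominator 4−1=3):
R_{1,1} = (4·7.9427561 − 8.7577052) / 3 = 7.6711064
R_{2,1} = (4·7.7335062 − 7.9427561) / 3 = 7.6637562
R_{2,2} = (16·7.6637562 − 7.6711064) / 15 = 7.6632662

7.66327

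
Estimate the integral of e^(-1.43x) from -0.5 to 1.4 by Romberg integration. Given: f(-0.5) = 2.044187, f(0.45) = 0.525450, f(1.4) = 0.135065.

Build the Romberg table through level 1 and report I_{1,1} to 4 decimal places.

I_{0,0} (trapezoid, 1 panel, h=1.9000): 2.070289
I_{1,0} (trapezoid, 2 panels, h=0.9500): 1.534322
I_{1,1} = 1.534322 + (1.534322 − 2.070289)/3 = 1.355666

1.3557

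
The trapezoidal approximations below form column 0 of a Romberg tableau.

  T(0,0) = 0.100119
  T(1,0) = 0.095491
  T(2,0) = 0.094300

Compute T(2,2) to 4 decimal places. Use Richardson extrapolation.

0.0939

T(1,1) = 0.095491 + (0.095491 − 0.100119)/3 = 0.093948
T(2,1) = (4·0.094300 − 0.095491) / 3 = 0.093903
T(2,2) = (16·0.093903 − 0.093948) / 15 = 0.093900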